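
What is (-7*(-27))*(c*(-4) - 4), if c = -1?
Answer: 0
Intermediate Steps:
(-7*(-27))*(c*(-4) - 4) = (-7*(-27))*(-1*(-4) - 4) = 189*(4 - 4) = 189*0 = 0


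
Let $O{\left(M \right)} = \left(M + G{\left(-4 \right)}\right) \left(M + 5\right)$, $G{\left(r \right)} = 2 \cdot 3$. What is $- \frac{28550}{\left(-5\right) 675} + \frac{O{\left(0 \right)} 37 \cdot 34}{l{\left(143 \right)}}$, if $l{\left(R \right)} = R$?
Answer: $\frac{5258206}{19305} \approx 272.38$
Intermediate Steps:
$G{\left(r \right)} = 6$
$O{\left(M \right)} = \left(5 + M\right) \left(6 + M\right)$ ($O{\left(M \right)} = \left(M + 6\right) \left(M + 5\right) = \left(6 + M\right) \left(5 + M\right) = \left(5 + M\right) \left(6 + M\right)$)
$- \frac{28550}{\left(-5\right) 675} + \frac{O{\left(0 \right)} 37 \cdot 34}{l{\left(143 \right)}} = - \frac{28550}{\left(-5\right) 675} + \frac{\left(30 + 0^{2} + 11 \cdot 0\right) 37 \cdot 34}{143} = - \frac{28550}{-3375} + \left(30 + 0 + 0\right) 37 \cdot 34 \cdot \frac{1}{143} = \left(-28550\right) \left(- \frac{1}{3375}\right) + 30 \cdot 37 \cdot 34 \cdot \frac{1}{143} = \frac{1142}{135} + 1110 \cdot 34 \cdot \frac{1}{143} = \frac{1142}{135} + 37740 \cdot \frac{1}{143} = \frac{1142}{135} + \frac{37740}{143} = \frac{5258206}{19305}$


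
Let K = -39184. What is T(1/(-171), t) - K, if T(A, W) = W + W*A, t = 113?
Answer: 6719674/171 ≈ 39296.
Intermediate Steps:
T(A, W) = W + A*W
T(1/(-171), t) - K = 113*(1 + 1/(-171)) - 1*(-39184) = 113*(1 - 1/171) + 39184 = 113*(170/171) + 39184 = 19210/171 + 39184 = 6719674/171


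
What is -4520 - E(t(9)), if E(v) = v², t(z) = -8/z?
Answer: -366184/81 ≈ -4520.8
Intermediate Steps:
-4520 - E(t(9)) = -4520 - (-8/9)² = -4520 - 1*64/81 = -4520 - 64/81 = -366184/81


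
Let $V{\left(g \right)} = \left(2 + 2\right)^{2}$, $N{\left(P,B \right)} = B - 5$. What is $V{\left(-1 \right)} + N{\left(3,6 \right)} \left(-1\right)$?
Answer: $15$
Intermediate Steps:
$N{\left(P,B \right)} = -5 + B$
$V{\left(g \right)} = 16$ ($V{\left(g \right)} = 4^{2} = 16$)
$V{\left(-1 \right)} + N{\left(3,6 \right)} \left(-1\right) = 16 + \left(-5 + 6\right) \left(-1\right) = 16 + 1 \left(-1\right) = 16 - 1 = 15$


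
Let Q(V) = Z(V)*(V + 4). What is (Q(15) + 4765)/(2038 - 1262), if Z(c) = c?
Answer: 2525/388 ≈ 6.5077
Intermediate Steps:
Q(V) = V*(4 + V) (Q(V) = V*(V + 4) = V*(4 + V))
(Q(15) + 4765)/(2038 - 1262) = (15*(4 + 15) + 4765)/(2038 - 1262) = (15*19 + 4765)/776 = (285 + 4765)*(1/776) = 5050*(1/776) = 2525/388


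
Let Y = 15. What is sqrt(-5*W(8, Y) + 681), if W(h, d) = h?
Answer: sqrt(641) ≈ 25.318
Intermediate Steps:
sqrt(-5*W(8, Y) + 681) = sqrt(-5*8 + 681) = sqrt(-40 + 681) = sqrt(641)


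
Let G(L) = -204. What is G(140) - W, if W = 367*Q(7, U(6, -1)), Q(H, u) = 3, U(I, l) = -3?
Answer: -1305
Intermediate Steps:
W = 1101 (W = 367*3 = 1101)
G(140) - W = -204 - 1*1101 = -204 - 1101 = -1305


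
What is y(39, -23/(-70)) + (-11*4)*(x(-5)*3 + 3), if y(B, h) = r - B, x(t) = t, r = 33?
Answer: 522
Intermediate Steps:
y(B, h) = 33 - B
y(39, -23/(-70)) + (-11*4)*(x(-5)*3 + 3) = (33 - 1*39) + (-11*4)*(-5*3 + 3) = (33 - 39) - 44*(-15 + 3) = -6 - 44*(-12) = -6 + 528 = 522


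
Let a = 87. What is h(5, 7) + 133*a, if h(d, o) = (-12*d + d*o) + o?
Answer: 11553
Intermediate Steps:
h(d, o) = o - 12*d + d*o
h(5, 7) + 133*a = (7 - 12*5 + 5*7) + 133*87 = (7 - 60 + 35) + 11571 = -18 + 11571 = 11553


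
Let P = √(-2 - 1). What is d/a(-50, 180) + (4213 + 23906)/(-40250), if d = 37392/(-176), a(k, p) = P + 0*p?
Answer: -4017/5750 + 779*I*√3/11 ≈ -0.69861 + 122.66*I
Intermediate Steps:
P = I*√3 (P = √(-3) = I*√3 ≈ 1.732*I)
a(k, p) = I*√3 (a(k, p) = I*√3 + 0*p = I*√3 + 0 = I*√3)
d = -2337/11 (d = 37392*(-1/176) = -2337/11 ≈ -212.45)
d/a(-50, 180) + (4213 + 23906)/(-40250) = -2337*(-I*√3/3)/11 + (4213 + 23906)/(-40250) = -(-779)*I*√3/11 + 28119*(-1/40250) = 779*I*√3/11 - 4017/5750 = -4017/5750 + 779*I*√3/11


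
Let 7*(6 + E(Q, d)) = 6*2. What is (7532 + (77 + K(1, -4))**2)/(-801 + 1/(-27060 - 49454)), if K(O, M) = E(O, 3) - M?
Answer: -50303134618/3003098035 ≈ -16.750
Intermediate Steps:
E(Q, d) = -30/7 (E(Q, d) = -6 + (6*2)/7 = -6 + (1/7)*12 = -6 + 12/7 = -30/7)
K(O, M) = -30/7 - M
(7532 + (77 + K(1, -4))**2)/(-801 + 1/(-27060 - 49454)) = (7532 + (77 + (-30/7 - 1*(-4)))**2)/(-801 + 1/(-27060 - 49454)) = (7532 + (77 + (-30/7 + 4))**2)/(-801 + 1/(-76514)) = (7532 + (77 - 2/7)**2)/(-801 - 1/76514) = (7532 + (537/7)**2)/(-61287715/76514) = (7532 + 288369/49)*(-76514/61287715) = (657437/49)*(-76514/61287715) = -50303134618/3003098035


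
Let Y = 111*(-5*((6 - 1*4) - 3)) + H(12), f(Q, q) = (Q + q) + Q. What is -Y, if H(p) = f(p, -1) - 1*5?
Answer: -573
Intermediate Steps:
f(Q, q) = q + 2*Q
H(p) = -6 + 2*p (H(p) = (-1 + 2*p) - 1*5 = (-1 + 2*p) - 5 = -6 + 2*p)
Y = 573 (Y = 111*(-5*((6 - 1*4) - 3)) + (-6 + 2*12) = 111*(-5*((6 - 4) - 3)) + (-6 + 24) = 111*(-5*(2 - 3)) + 18 = 111*(-5*(-1)) + 18 = 111*5 + 18 = 555 + 18 = 573)
-Y = -1*573 = -573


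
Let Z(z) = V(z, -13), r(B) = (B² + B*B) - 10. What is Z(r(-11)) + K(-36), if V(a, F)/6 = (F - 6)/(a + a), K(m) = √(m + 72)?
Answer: 1335/232 ≈ 5.7543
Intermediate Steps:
r(B) = -10 + 2*B² (r(B) = (B² + B²) - 10 = 2*B² - 10 = -10 + 2*B²)
K(m) = √(72 + m)
V(a, F) = 3*(-6 + F)/a (V(a, F) = 6*((F - 6)/(a + a)) = 6*((-6 + F)/((2*a))) = 6*((-6 + F)*(1/(2*a))) = 6*((-6 + F)/(2*a)) = 3*(-6 + F)/a)
Z(z) = -57/z (Z(z) = 3*(-6 - 13)/z = 3*(-19)/z = -57/z)
Z(r(-11)) + K(-36) = -57/(-10 + 2*(-11)²) + √(72 - 36) = -57/(-10 + 2*121) + √36 = -57/(-10 + 242) + 6 = -57/232 + 6 = 1335/232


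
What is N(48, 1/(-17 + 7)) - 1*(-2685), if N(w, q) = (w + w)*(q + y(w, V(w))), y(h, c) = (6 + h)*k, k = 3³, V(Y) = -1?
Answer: 713217/5 ≈ 1.4264e+5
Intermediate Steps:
k = 27
y(h, c) = 162 + 27*h (y(h, c) = (6 + h)*27 = 162 + 27*h)
N(w, q) = 2*w*(162 + q + 27*w) (N(w, q) = (w + w)*(q + (162 + 27*w)) = (2*w)*(162 + q + 27*w) = 2*w*(162 + q + 27*w))
N(48, 1/(-17 + 7)) - 1*(-2685) = 2*48*(162 + 1/(-17 + 7) + 27*48) - 1*(-2685) = 2*48*(162 + 1/(-10) + 1296) + 2685 = 2*48*(162 - ⅒ + 1296) + 2685 = 2*48*(14579/10) + 2685 = 699792/5 + 2685 = 713217/5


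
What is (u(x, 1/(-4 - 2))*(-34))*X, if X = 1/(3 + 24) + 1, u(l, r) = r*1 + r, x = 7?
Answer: 952/81 ≈ 11.753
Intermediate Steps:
u(l, r) = 2*r (u(l, r) = r + r = 2*r)
X = 28/27 (X = 1/27 + 1 = 28/27 ≈ 1.0370)
(u(x, 1/(-4 - 2))*(-34))*X = ((2/(-4 - 2))*(-34))*(28/27) = ((2/(-6))*(-34))*(28/27) = ((2*(-⅙))*(-34))*(28/27) = -⅓*(-34)*(28/27) = (34/3)*(28/27) = 952/81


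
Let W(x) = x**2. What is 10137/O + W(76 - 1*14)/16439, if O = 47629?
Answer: 349728019/782973131 ≈ 0.44667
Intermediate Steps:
10137/O + W(76 - 1*14)/16439 = 10137/47629 + (76 - 1*14)**2/16439 = 10137*(1/47629) + (76 - 14)**2*(1/16439) = 10137/47629 + 62**2*(1/16439) = 10137/47629 + 3844*(1/16439) = 10137/47629 + 3844/16439 = 349728019/782973131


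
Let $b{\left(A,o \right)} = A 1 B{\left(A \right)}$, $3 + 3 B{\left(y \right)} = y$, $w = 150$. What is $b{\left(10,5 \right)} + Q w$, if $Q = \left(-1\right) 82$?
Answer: $- \frac{36830}{3} \approx -12277.0$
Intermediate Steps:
$B{\left(y \right)} = -1 + \frac{y}{3}$
$Q = -82$
$b{\left(A,o \right)} = A \left(-1 + \frac{A}{3}\right)$ ($b{\left(A,o \right)} = A 1 \left(-1 + \frac{A}{3}\right) = A \left(-1 + \frac{A}{3}\right)$)
$b{\left(10,5 \right)} + Q w = \frac{1}{3} \cdot 10 \left(-3 + 10\right) - 12300 = \frac{1}{3} \cdot 10 \cdot 7 - 12300 = \frac{70}{3} - 12300 = - \frac{36830}{3}$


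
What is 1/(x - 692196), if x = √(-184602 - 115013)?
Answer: -692196/479135602031 - I*√299615/479135602031 ≈ -1.4447e-6 - 1.1424e-9*I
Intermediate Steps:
x = I*√299615 (x = √(-299615) = I*√299615 ≈ 547.37*I)
1/(x - 692196) = 1/(I*√299615 - 692196) = 1/(-692196 + I*√299615)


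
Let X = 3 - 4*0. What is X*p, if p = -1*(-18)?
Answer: 54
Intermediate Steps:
X = 3 (X = 3 + 0 = 3)
p = 18
X*p = 3*18 = 54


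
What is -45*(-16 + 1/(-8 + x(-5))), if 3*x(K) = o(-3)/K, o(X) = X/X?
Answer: 87795/121 ≈ 725.58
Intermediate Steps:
o(X) = 1
x(K) = 1/(3*K) (x(K) = (1/K)/3 = 1/(3*K))
-45*(-16 + 1/(-8 + x(-5))) = -45*(-16 + 1/(-8 + (1/3)/(-5))) = -45*(-16 + 1/(-8 + (1/3)*(-1/5))) = -45*(-16 + 1/(-8 - 1/15)) = -45*(-16 + 1/(-121/15)) = -45*(-16 - 15/121) = -45*(-1951/121) = 87795/121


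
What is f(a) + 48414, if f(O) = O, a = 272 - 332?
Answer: 48354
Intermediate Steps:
a = -60
f(a) + 48414 = -60 + 48414 = 48354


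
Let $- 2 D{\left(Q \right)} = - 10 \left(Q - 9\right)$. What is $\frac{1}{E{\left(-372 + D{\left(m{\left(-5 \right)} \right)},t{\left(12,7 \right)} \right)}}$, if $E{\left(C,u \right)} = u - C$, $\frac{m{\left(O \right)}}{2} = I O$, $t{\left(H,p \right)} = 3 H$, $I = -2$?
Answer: $\frac{1}{353} \approx 0.0028329$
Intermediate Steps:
$m{\left(O \right)} = - 4 O$ ($m{\left(O \right)} = 2 \left(- 2 O\right) = - 4 O$)
$D{\left(Q \right)} = -45 + 5 Q$ ($D{\left(Q \right)} = - \frac{\left(-10\right) \left(Q - 9\right)}{2} = - \frac{\left(-10\right) \left(-9 + Q\right)}{2} = - \frac{90 - 10 Q}{2} = -45 + 5 Q$)
$\frac{1}{E{\left(-372 + D{\left(m{\left(-5 \right)} \right)},t{\left(12,7 \right)} \right)}} = \frac{1}{3 \cdot 12 - \left(-372 - \left(45 - 5 \left(\left(-4\right) \left(-5\right)\right)\right)\right)} = \frac{1}{36 - \left(-372 + \left(-45 + 5 \cdot 20\right)\right)} = \frac{1}{36 - \left(-372 + \left(-45 + 100\right)\right)} = \frac{1}{36 - \left(-372 + 55\right)} = \frac{1}{36 - -317} = \frac{1}{36 + 317} = \frac{1}{353}$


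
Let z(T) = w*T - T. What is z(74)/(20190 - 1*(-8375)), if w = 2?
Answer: 74/28565 ≈ 0.0025906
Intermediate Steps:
z(T) = T (z(T) = 2*T - T = T)
z(74)/(20190 - 1*(-8375)) = 74/(20190 - 1*(-8375)) = 74/(20190 + 8375) = 74/28565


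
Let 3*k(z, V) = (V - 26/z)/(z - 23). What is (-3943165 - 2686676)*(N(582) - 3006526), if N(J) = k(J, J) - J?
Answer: 1081024734863832143/54223 ≈ 1.9937e+13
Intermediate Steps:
k(z, V) = (V - 26/z)/(3*(-23 + z)) (k(z, V) = ((V - 26/z)/(z - 23))/3 = ((V - 26/z)/(-23 + z))/3 = (V - 26/z)/(3*(-23 + z)))
N(J) = -J + (-26 + J**2)/(3*J*(-23 + J)) (N(J) = (-26 + J*J)/(3*J*(-23 + J)) - J = (-26 + J**2)/(3*J*(-23 + J)) - J = -J + (-26 + J**2)/(3*J*(-23 + J)))
(-3943165 - 2686676)*(N(582) - 3006526) = (-3943165 - 2686676)*((1/3)*(-26 - 3*582**3 + 70*582**2)/(582*(-23 + 582)) - 3006526) = -6629841*((1/3)*(1/582)*(-26 - 3*197137368 + 70*338724)/559 - 3006526) = -6629841*((1/3)*(1/582)*(1/559)*(-26 - 591412104 + 23710680) - 3006526) = -6629841*((1/3)*(1/582)*(1/559)*(-567701450) - 3006526) = -6629841*(-283850725/488007 - 3006526) = -6629841*(-1467489584407/488007) = 1081024734863832143/54223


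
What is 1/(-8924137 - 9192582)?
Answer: -1/18116719 ≈ -5.5198e-8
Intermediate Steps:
1/(-8924137 - 9192582) = 1/(-18116719) = -1/18116719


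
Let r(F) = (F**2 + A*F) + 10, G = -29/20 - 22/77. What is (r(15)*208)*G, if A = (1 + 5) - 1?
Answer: -783432/7 ≈ -1.1192e+5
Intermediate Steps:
A = 5 (A = 6 - 1 = 5)
G = -243/140 (G = -29*1/20 - 22*1/77 = -29/20 - 2/7 = -243/140 ≈ -1.7357)
r(F) = 10 + F**2 + 5*F (r(F) = (F**2 + 5*F) + 10 = 10 + F**2 + 5*F)
(r(15)*208)*G = ((10 + 15**2 + 5*15)*208)*(-243/140) = ((10 + 225 + 75)*208)*(-243/140) = (310*208)*(-243/140) = 64480*(-243/140) = -783432/7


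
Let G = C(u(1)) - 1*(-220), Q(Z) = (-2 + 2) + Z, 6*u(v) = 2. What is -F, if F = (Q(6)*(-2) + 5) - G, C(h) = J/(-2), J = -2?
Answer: 228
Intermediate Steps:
u(v) = 1/3 (u(v) = (1/6)*2 = 1/3)
C(h) = 1 (C(h) = -2/(-2) = -2*(-1/2) = 1)
Q(Z) = Z (Q(Z) = 0 + Z = Z)
G = 221 (G = 1 - 1*(-220) = 1 + 220 = 221)
F = -228 (F = (6*(-2) + 5) - 1*221 = (-12 + 5) - 221 = -7 - 221 = -228)
-F = -1*(-228) = 228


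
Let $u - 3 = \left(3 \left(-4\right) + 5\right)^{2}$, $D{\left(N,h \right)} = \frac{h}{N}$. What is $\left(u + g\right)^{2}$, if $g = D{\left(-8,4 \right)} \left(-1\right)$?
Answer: $\frac{11025}{4} \approx 2756.3$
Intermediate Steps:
$g = \frac{1}{2}$ ($g = \frac{4}{-8} \left(-1\right) = 4 \left(- \frac{1}{8}\right) \left(-1\right) = \left(- \frac{1}{2}\right) \left(-1\right) = \frac{1}{2} \approx 0.5$)
$u = 52$ ($u = 3 + \left(3 \left(-4\right) + 5\right)^{2} = 3 + \left(-12 + 5\right)^{2} = 3 + \left(-7\right)^{2} = 3 + 49 = 52$)
$\left(u + g\right)^{2} = \left(52 + \frac{1}{2}\right)^{2} = \left(\frac{105}{2}\right)^{2} = \frac{11025}{4}$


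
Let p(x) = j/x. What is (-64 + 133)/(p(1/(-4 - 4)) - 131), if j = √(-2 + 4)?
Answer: -9039/17033 + 552*√2/17033 ≈ -0.48484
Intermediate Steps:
j = √2 ≈ 1.4142
p(x) = √2/x
(-64 + 133)/(p(1/(-4 - 4)) - 131) = (-64 + 133)/(√2/(1/(-4 - 4)) - 131) = 69/(√2/(1/(-8)) - 131) = 69/(√2/(-⅛) - 131) = 69/(√2*(-8) - 131) = 69/(-8*√2 - 131) = 69/(-131 - 8*√2)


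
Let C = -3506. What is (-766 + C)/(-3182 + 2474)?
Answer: 356/59 ≈ 6.0339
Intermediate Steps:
(-766 + C)/(-3182 + 2474) = (-766 - 3506)/(-3182 + 2474) = -4272/(-708) = -4272*(-1/708) = 356/59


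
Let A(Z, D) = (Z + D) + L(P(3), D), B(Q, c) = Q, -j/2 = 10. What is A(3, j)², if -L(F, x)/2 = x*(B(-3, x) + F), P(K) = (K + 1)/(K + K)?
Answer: 109561/9 ≈ 12173.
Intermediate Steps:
j = -20 (j = -2*10 = -20)
P(K) = (1 + K)/(2*K) (P(K) = (1 + K)/((2*K)) = (1 + K)*(1/(2*K)) = (1 + K)/(2*K))
L(F, x) = -2*x*(-3 + F)
A(Z, D) = Z + 17*D/3 (A(Z, D) = (Z + D) + 2*D*(3 - (1 + 3)/(2*3)) = (D + Z) + 2*D*(3 - 4/(2*3)) = (D + Z) + 2*D*(3 - 1*⅔) = (D + Z) + 2*D*(3 - ⅔) = (D + Z) + 2*D*(7/3) = (D + Z) + 14*D/3 = Z + 17*D/3)
A(3, j)² = (3 + (17/3)*(-20))² = (3 - 340/3)² = (-331/3)² = 109561/9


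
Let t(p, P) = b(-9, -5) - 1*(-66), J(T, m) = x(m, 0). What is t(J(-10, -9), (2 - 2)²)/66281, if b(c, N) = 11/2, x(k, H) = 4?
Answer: 143/132562 ≈ 0.0010787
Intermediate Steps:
J(T, m) = 4
b(c, N) = 11/2 (b(c, N) = 11*(½) = 11/2)
t(p, P) = 143/2 (t(p, P) = 11/2 - 1*(-66) = 11/2 + 66 = 143/2)
t(J(-10, -9), (2 - 2)²)/66281 = (143/2)/66281 = (143/2)*(1/66281) = 143/132562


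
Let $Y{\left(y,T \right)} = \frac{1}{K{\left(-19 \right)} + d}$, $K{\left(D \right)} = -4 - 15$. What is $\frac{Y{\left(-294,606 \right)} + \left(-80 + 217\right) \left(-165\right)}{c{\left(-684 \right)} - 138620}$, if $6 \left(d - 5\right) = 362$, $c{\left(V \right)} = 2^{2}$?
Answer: $\frac{785523}{4816906} \approx 0.16308$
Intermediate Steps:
$c{\left(V \right)} = 4$
$d = \frac{196}{3}$ ($d = 5 + \frac{1}{6} \cdot 362 = 5 + \frac{181}{3} = \frac{196}{3} \approx 65.333$)
$K{\left(D \right)} = -19$ ($K{\left(D \right)} = -4 - 15 = -19$)
$Y{\left(y,T \right)} = \frac{3}{139}$ ($Y{\left(y,T \right)} = \frac{1}{-19 + \frac{196}{3}} = \frac{1}{\frac{139}{3}} = \frac{3}{139}$)
$\frac{Y{\left(-294,606 \right)} + \left(-80 + 217\right) \left(-165\right)}{c{\left(-684 \right)} - 138620} = \frac{\frac{3}{139} + \left(-80 + 217\right) \left(-165\right)}{4 - 138620} = \frac{\frac{3}{139} + 137 \left(-165\right)}{-138616} = \left(\frac{3}{139} - 22605\right) \left(- \frac{1}{138616}\right) = \left(- \frac{3142092}{139}\right) \left(- \frac{1}{138616}\right) = \frac{785523}{4816906}$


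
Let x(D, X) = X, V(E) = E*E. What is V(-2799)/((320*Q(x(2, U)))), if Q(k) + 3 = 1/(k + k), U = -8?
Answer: -7834401/980 ≈ -7994.3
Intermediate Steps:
V(E) = E**2
Q(k) = -3 + 1/(2*k) (Q(k) = -3 + 1/(k + k) = -3 + 1/(2*k))
V(-2799)/((320*Q(x(2, U)))) = (-2799)**2/((320*(-3 + (1/2)/(-8)))) = 7834401/((320*(-3 + (1/2)*(-1/8)))) = 7834401/((320*(-3 - 1/16))) = 7834401/((320*(-49/16))) = 7834401/(-980) = 7834401*(-1/980) = -7834401/980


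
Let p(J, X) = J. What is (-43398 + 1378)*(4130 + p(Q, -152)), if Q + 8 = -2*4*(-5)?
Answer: -174887240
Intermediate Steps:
Q = 32 (Q = -8 - 2*4*(-5) = -8 - 8*(-5) = -8 + 40 = 32)
(-43398 + 1378)*(4130 + p(Q, -152)) = (-43398 + 1378)*(4130 + 32) = -42020*4162 = -174887240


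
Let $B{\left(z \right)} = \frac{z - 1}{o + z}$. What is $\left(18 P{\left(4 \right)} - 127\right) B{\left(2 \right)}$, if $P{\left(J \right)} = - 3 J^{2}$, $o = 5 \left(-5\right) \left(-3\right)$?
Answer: $- \frac{991}{77} \approx -12.87$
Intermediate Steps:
$o = 75$ ($o = \left(-25\right) \left(-3\right) = 75$)
$B{\left(z \right)} = \frac{-1 + z}{75 + z}$ ($B{\left(z \right)} = \frac{z - 1}{75 + z} = \frac{-1 + z}{75 + z}$)
$\left(18 P{\left(4 \right)} - 127\right) B{\left(2 \right)} = \left(18 \left(- 3 \cdot 4^{2}\right) - 127\right) \frac{-1 + 2}{75 + 2} = \left(18 \left(\left(-3\right) 16\right) - 127\right) \frac{1}{77} \cdot 1 = \left(18 \left(-48\right) - 127\right) \frac{1}{77} \cdot 1 = \left(-864 - 127\right) \frac{1}{77} = \left(-991\right) \frac{1}{77} = - \frac{991}{77}$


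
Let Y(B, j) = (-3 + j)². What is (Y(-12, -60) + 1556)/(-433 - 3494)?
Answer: -325/231 ≈ -1.4069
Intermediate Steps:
(Y(-12, -60) + 1556)/(-433 - 3494) = ((-3 - 60)² + 1556)/(-433 - 3494) = ((-63)² + 1556)/(-3927) = (3969 + 1556)*(-1/3927) = 5525*(-1/3927) = -325/231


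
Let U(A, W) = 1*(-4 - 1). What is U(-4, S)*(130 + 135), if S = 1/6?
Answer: -1325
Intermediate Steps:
S = 1/6 ≈ 0.16667
U(A, W) = -5 (U(A, W) = 1*(-5) = -5)
U(-4, S)*(130 + 135) = -5*(130 + 135) = -5*265 = -1325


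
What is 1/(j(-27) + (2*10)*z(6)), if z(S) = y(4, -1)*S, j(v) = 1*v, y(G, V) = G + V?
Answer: 1/333 ≈ 0.0030030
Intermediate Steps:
j(v) = v
z(S) = 3*S (z(S) = (4 - 1)*S = 3*S)
1/(j(-27) + (2*10)*z(6)) = 1/(-27 + (2*10)*(3*6)) = 1/(-27 + 20*18) = 1/(-27 + 360) = 1/333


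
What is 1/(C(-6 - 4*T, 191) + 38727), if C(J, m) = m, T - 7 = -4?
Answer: 1/38918 ≈ 2.5695e-5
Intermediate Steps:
T = 3 (T = 7 - 4 = 3)
1/(C(-6 - 4*T, 191) + 38727) = 1/(191 + 38727) = 1/38918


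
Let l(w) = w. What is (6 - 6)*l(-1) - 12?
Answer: -12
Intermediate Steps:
(6 - 6)*l(-1) - 12 = (6 - 6)*(-1) - 12 = 0*(-1) - 12 = 0 - 12 = -12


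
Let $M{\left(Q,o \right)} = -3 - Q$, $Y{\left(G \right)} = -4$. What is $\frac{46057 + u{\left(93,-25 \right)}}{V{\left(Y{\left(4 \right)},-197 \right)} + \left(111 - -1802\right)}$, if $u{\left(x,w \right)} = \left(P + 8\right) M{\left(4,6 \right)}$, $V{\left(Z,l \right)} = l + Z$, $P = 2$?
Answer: $\frac{45987}{1712} \approx 26.862$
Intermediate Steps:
$V{\left(Z,l \right)} = Z + l$
$u{\left(x,w \right)} = -70$ ($u{\left(x,w \right)} = \left(2 + 8\right) \left(-3 - 4\right) = 10 \left(-3 - 4\right) = 10 \left(-7\right) = -70$)
$\frac{46057 + u{\left(93,-25 \right)}}{V{\left(Y{\left(4 \right)},-197 \right)} + \left(111 - -1802\right)} = \frac{46057 - 70}{\left(-4 - 197\right) + \left(111 - -1802\right)} = \frac{45987}{-201 + \left(111 + 1802\right)} = \frac{45987}{-201 + 1913} = \frac{45987}{1712}$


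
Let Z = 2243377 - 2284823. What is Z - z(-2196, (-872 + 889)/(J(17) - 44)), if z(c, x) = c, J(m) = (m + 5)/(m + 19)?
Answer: -39250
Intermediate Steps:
J(m) = (5 + m)/(19 + m)
Z = -41446
Z - z(-2196, (-872 + 889)/(J(17) - 44)) = -41446 - 1*(-2196) = -41446 + 2196 = -39250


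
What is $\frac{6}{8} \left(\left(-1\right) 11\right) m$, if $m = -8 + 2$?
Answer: $\frac{99}{2} \approx 49.5$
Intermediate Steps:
$m = -6$
$\frac{6}{8} \left(\left(-1\right) 11\right) m = \frac{6}{8} \left(\left(-1\right) 11\right) \left(-6\right) = 6 \cdot \frac{1}{8} \left(-11\right) \left(-6\right) = \frac{3}{4} \left(-11\right) \left(-6\right) = \left(- \frac{33}{4}\right) \left(-6\right) = \frac{99}{2}$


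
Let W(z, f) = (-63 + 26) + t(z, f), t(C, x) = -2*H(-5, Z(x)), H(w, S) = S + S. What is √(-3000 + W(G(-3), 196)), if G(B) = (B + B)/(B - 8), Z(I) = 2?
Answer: I*√3045 ≈ 55.182*I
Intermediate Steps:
H(w, S) = 2*S
G(B) = 2*B/(-8 + B) (G(B) = (2*B)/(-8 + B) = 2*B/(-8 + B))
t(C, x) = -8 (t(C, x) = -4*2 = -2*4 = -8)
W(z, f) = -45 (W(z, f) = (-63 + 26) - 8 = -37 - 8 = -45)
√(-3000 + W(G(-3), 196)) = √(-3000 - 45) = √(-3045) = I*√3045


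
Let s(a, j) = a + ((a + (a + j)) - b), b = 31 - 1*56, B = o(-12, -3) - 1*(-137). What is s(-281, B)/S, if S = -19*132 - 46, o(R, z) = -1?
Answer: 341/1277 ≈ 0.26703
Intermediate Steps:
B = 136 (B = -1 - 1*(-137) = -1 + 137 = 136)
b = -25 (b = 31 - 56 = -25)
S = -2554 (S = -2508 - 46 = -2554)
s(a, j) = 25 + j + 3*a (s(a, j) = a + ((a + (a + j)) - 1*(-25)) = a + ((j + 2*a) + 25) = a + (25 + j + 2*a) = 25 + j + 3*a)
s(-281, B)/S = (25 + 136 + 3*(-281))/(-2554) = (25 + 136 - 843)*(-1/2554) = -682*(-1/2554) = 341/1277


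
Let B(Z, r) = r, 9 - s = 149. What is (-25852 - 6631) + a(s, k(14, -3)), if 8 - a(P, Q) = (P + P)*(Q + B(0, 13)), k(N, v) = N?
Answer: -24915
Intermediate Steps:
s = -140 (s = 9 - 1*149 = 9 - 149 = -140)
a(P, Q) = 8 - 2*P*(13 + Q) (a(P, Q) = 8 - (P + P)*(Q + 13) = 8 - 2*P*(13 + Q))
(-25852 - 6631) + a(s, k(14, -3)) = (-25852 - 6631) + (8 - 26*(-140) - 2*(-140)*14) = -32483 + (8 + 3640 + 3920) = -32483 + 7568 = -24915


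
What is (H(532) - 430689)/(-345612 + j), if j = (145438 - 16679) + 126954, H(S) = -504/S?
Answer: 8183109/1708081 ≈ 4.7908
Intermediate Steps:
j = 255713 (j = 128759 + 126954 = 255713)
(H(532) - 430689)/(-345612 + j) = (-504/532 - 430689)/(-345612 + 255713) = (-504*1/532 - 430689)/(-89899) = (-18/19 - 430689)*(-1/89899) = -8183109/19*(-1/89899) = 8183109/1708081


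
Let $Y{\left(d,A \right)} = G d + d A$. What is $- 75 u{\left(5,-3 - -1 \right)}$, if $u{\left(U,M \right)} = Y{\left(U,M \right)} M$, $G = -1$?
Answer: $-2250$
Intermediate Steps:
$Y{\left(d,A \right)} = - d + A d$ ($Y{\left(d,A \right)} = - d + d A = - d + A d$)
$u{\left(U,M \right)} = M U \left(-1 + M\right)$ ($u{\left(U,M \right)} = U \left(-1 + M\right) M = M U \left(-1 + M\right)$)
$- 75 u{\left(5,-3 - -1 \right)} = - 75 \left(-3 - -1\right) 5 \left(-1 - 2\right) = - 75 \left(-3 + 1\right) 5 \left(-1 + \left(-3 + 1\right)\right) = - 75 \left(\left(-2\right) 5 \left(-1 - 2\right)\right) = - 75 \left(\left(-2\right) 5 \left(-3\right)\right) = \left(-75\right) 30 = -2250$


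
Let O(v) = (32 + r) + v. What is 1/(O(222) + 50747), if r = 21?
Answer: 1/51022 ≈ 1.9599e-5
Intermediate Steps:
O(v) = 53 + v (O(v) = (32 + 21) + v = 53 + v)
1/(O(222) + 50747) = 1/((53 + 222) + 50747) = 1/(275 + 50747) = 1/51022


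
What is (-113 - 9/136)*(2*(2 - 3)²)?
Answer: -15377/68 ≈ -226.13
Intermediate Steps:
(-113 - 9/136)*(2*(2 - 3)²) = (-113 - 9*1/136)*(2*(-1)²) = (-113 - 9/136)*(2*1) = -15377/136*2 = -15377/68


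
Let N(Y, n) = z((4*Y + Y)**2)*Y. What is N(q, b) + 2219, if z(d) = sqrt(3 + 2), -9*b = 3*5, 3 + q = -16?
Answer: 2219 - 19*sqrt(5) ≈ 2176.5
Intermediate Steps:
q = -19 (q = -3 - 16 = -19)
b = -5/3 ≈ -1.6667
z(d) = sqrt(5)
N(Y, n) = Y*sqrt(5) (N(Y, n) = sqrt(5)*Y = Y*sqrt(5))
N(q, b) + 2219 = -19*sqrt(5) + 2219 = 2219 - 19*sqrt(5)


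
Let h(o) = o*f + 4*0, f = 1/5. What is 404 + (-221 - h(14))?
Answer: 901/5 ≈ 180.20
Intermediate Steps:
f = 1/5 ≈ 0.20000
h(o) = o/5 (h(o) = o*(1/5) + 4*0 = o/5 + 0 = o/5)
404 + (-221 - h(14)) = 404 + (-221 - 14/5) = 404 - 1119/5 = 901/5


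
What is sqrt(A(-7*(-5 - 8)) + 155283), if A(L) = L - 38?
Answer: 2*sqrt(38834) ≈ 394.13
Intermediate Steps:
A(L) = -38 + L
sqrt(A(-7*(-5 - 8)) + 155283) = sqrt((-38 - 7*(-5 - 8)) + 155283) = sqrt((-38 - 7*(-13)) + 155283) = sqrt((-38 + 91) + 155283) = sqrt(53 + 155283) = sqrt(155336) = 2*sqrt(38834)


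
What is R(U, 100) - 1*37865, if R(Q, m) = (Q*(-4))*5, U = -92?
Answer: -36025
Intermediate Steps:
R(Q, m) = -20*Q (R(Q, m) = -4*Q*5 = -20*Q)
R(U, 100) - 1*37865 = -20*(-92) - 1*37865 = 1840 - 37865 = -36025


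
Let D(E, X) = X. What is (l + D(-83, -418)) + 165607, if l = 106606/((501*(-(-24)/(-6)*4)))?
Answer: 662024209/4008 ≈ 1.6518e+5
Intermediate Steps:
l = -53303/4008 (l = 106606/((501*(-(-24)*(-1)/6*4))) = 106606/((501*(-6*2/3*4))) = 106606/((501*(-4*4))) = 106606/((501*(-16))) = 106606/(-8016) = 106606*(-1/8016) = -53303/4008 ≈ -13.299)
(l + D(-83, -418)) + 165607 = (-53303/4008 - 418) + 165607 = -1728647/4008 + 165607 = 662024209/4008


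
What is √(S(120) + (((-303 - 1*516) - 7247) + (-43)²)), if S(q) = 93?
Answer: 2*I*√1531 ≈ 78.256*I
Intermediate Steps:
√(S(120) + (((-303 - 1*516) - 7247) + (-43)²)) = √(93 + (((-303 - 1*516) - 7247) + (-43)²)) = √(93 + (((-303 - 516) - 7247) + 1849)) = √(93 + ((-819 - 7247) + 1849)) = √(93 + (-8066 + 1849)) = √(93 - 6217) = √(-6124) = 2*I*√1531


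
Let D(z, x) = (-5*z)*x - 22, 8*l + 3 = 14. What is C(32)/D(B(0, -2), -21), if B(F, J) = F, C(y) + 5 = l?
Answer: 29/176 ≈ 0.16477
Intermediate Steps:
l = 11/8 (l = -3/8 + (⅛)*14 = -3/8 + 7/4 = 11/8 ≈ 1.3750)
C(y) = -29/8 (C(y) = -5 + 11/8 = -29/8)
D(z, x) = -22 - 5*x*z (D(z, x) = -5*x*z - 22 = -22 - 5*x*z)
C(32)/D(B(0, -2), -21) = -29/(8*(-22 - 5*(-21)*0)) = -29/(8*(-22 + 0)) = -29/8/(-22) = -29/8*(-1/22) = 29/176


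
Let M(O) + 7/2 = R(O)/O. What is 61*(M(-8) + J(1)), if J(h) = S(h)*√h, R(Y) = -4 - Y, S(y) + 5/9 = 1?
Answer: -1952/9 ≈ -216.89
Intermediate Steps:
S(y) = 4/9 (S(y) = -5/9 + 1 = 4/9)
M(O) = -7/2 + (-4 - O)/O
J(h) = 4*√h/9
61*(M(-8) + J(1)) = 61*((-9/2 - 4/(-8)) + 4*√1/9) = 61*((-9/2 - 4*(-⅛)) + (4/9)*1) = 61*((-9/2 + ½) + 4/9) = 61*(-4 + 4/9) = 61*(-32/9) = -1952/9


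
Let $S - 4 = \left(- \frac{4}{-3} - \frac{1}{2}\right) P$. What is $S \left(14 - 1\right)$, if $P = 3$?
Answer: $\frac{169}{2} \approx 84.5$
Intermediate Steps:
$S = \frac{13}{2}$ ($S = 4 + \left(- \frac{4}{-3} - \frac{1}{2}\right) 3 = 4 + \left(\left(-4\right) \left(- \frac{1}{3}\right) - \frac{1}{2}\right) 3 = 4 + \left(\frac{4}{3} - \frac{1}{2}\right) 3 = 4 + \frac{5}{6} \cdot 3 = 4 + \frac{5}{2} = \frac{13}{2} \approx 6.5$)
$S \left(14 - 1\right) = \frac{13 \left(14 - 1\right)}{2} = \frac{13}{2} \cdot 13 = \frac{169}{2}$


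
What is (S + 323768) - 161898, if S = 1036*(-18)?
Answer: 143222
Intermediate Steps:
S = -18648
(S + 323768) - 161898 = (-18648 + 323768) - 161898 = 305120 - 161898 = 143222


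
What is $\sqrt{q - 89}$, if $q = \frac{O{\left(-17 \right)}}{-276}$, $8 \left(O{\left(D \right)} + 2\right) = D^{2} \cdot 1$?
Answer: $\frac{i \sqrt{3017370}}{184} \approx 9.4405 i$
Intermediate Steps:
$O{\left(D \right)} = -2 + \frac{D^{2}}{8}$ ($O{\left(D \right)} = -2 + \frac{D^{2} \cdot 1}{8} = -2 + \frac{D^{2}}{8}$)
$q = - \frac{91}{736}$ ($q = \frac{-2 + \frac{\left(-17\right)^{2}}{8}}{-276} = \left(-2 + \frac{1}{8} \cdot 289\right) \left(- \frac{1}{276}\right) = \left(-2 + \frac{289}{8}\right) \left(- \frac{1}{276}\right) = \frac{273}{8} \left(- \frac{1}{276}\right) = - \frac{91}{736} \approx -0.12364$)
$\sqrt{q - 89} = \sqrt{- \frac{91}{736} - 89} = \sqrt{- \frac{65595}{736}} = \frac{i \sqrt{3017370}}{184}$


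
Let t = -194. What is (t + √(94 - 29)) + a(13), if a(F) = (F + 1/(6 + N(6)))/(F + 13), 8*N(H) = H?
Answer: -135833/702 + √65 ≈ -185.43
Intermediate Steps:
N(H) = H/8
a(F) = (4/27 + F)/(13 + F) (a(F) = (F + 1/(6 + (⅛)*6))/(F + 13) = (F + 1/(6 + ¾))/(13 + F) = (F + 1/(27/4))/(13 + F) = (F + 4/27)/(13 + F) = (4/27 + F)/(13 + F))
(t + √(94 - 29)) + a(13) = (-194 + √(94 - 29)) + (4/27 + 13)/(13 + 13) = (-194 + √65) + (355/27)/26 = (-194 + √65) + (1/26)*(355/27) = (-194 + √65) + 355/702 = -135833/702 + √65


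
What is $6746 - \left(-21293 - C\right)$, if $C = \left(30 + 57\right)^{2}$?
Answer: $35608$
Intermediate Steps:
$C = 7569$ ($C = 87^{2} = 7569$)
$6746 - \left(-21293 - C\right) = 6746 - \left(-21293 - 7569\right) = 6746 - -28862 = 6746 + 28862 = 35608$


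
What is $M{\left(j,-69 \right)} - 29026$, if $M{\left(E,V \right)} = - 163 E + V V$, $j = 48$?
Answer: $-32089$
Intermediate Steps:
$M{\left(E,V \right)} = V^{2} - 163 E$ ($M{\left(E,V \right)} = - 163 E + V^{2} = V^{2} - 163 E$)
$M{\left(j,-69 \right)} - 29026 = \left(\left(-69\right)^{2} - 7824\right) - 29026 = \left(4761 - 7824\right) - 29026 = -3063 - 29026 = -32089$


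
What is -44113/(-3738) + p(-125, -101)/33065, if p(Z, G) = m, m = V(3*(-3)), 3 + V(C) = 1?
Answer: 1458588869/123596970 ≈ 11.801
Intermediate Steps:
V(C) = -2 (V(C) = -3 + 1 = -2)
m = -2
p(Z, G) = -2
-44113/(-3738) + p(-125, -101)/33065 = -44113/(-3738) - 2/33065 = -44113*(-1/3738) - 2*1/33065 = 44113/3738 - 2/33065 = 1458588869/123596970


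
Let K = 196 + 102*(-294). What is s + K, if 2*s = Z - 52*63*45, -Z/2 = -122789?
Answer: 19287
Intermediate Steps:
Z = 245578 (Z = -2*(-122789) = 245578)
K = -29792 (K = 196 - 29988 = -29792)
s = 49079 (s = (245578 - 52*63*45)/2 = (245578 - 3276*45)/2 = (245578 - 147420)/2 = (1/2)*98158 = 49079)
s + K = 49079 - 29792 = 19287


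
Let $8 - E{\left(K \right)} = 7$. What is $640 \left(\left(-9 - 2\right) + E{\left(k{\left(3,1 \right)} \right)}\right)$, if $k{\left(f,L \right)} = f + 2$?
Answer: $-6400$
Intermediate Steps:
$k{\left(f,L \right)} = 2 + f$
$E{\left(K \right)} = 1$ ($E{\left(K \right)} = 8 - 7 = 1$)
$640 \left(\left(-9 - 2\right) + E{\left(k{\left(3,1 \right)} \right)}\right) = 640 \left(\left(-9 - 2\right) + 1\right) = 640 \left(-11 + 1\right) = 640 \left(-10\right) = -6400$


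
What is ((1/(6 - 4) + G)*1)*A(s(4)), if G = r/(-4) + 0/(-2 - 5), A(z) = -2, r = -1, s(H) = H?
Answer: -3/2 ≈ -1.5000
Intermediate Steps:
G = 1/4 (G = -1/(-4) + 0/(-2 - 5) = -1*(-1/4) + 0/(-7) = 1/4 + 0*(-1/7) = 1/4 + 0 = 1/4 ≈ 0.25000)
((1/(6 - 4) + G)*1)*A(s(4)) = ((1/(6 - 4) + 1/4)*1)*(-2) = ((1/2 + 1/4)*1)*(-2) = ((3/4)*1)*(-2) = (3/4)*(-2) = -3/2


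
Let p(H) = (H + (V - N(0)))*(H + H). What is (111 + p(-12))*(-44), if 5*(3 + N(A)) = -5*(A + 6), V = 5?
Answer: -2772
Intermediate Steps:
N(A) = -9 - A (N(A) = -3 + (-5*(A + 6))/5 = -3 + (-5*(6 + A))/5 = -3 + (-30 - 5*A)/5 = -3 + (-6 - A) = -9 - A)
p(H) = 2*H*(14 + H) (p(H) = (H + (5 - (-9 - 1*0)))*(H + H) = (H + (5 - (-9 + 0)))*(2*H) = (H + (5 - 1*(-9)))*(2*H) = (H + (5 + 9))*(2*H) = (H + 14)*(2*H) = (14 + H)*(2*H) = 2*H*(14 + H))
(111 + p(-12))*(-44) = (111 + 2*(-12)*(14 - 12))*(-44) = (111 + 2*(-12)*2)*(-44) = (111 - 48)*(-44) = 63*(-44) = -2772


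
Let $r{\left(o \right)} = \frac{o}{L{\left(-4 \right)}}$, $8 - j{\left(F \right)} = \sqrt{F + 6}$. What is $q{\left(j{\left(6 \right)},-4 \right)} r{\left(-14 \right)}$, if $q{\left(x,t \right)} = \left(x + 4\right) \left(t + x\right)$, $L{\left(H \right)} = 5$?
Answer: $-168 + \frac{448 \sqrt{3}}{5} \approx -12.808$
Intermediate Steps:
$j{\left(F \right)} = 8 - \sqrt{6 + F}$ ($j{\left(F \right)} = 8 - \sqrt{F + 6} = 8 - \sqrt{6 + F}$)
$q{\left(x,t \right)} = \left(4 + x\right) \left(t + x\right)$
$r{\left(o \right)} = \frac{o}{5}$
$q{\left(j{\left(6 \right)},-4 \right)} r{\left(-14 \right)} = \left(\left(8 - \sqrt{6 + 6}\right)^{2} + 4 \left(-4\right) + 4 \left(8 - \sqrt{6 + 6}\right) - 4 \left(8 - \sqrt{6 + 6}\right)\right) \frac{1}{5} \left(-14\right) = \left(\left(8 - \sqrt{12}\right)^{2} - 16 + 4 \left(8 - \sqrt{12}\right) - 4 \left(8 - \sqrt{12}\right)\right) \left(- \frac{14}{5}\right) = \left(\left(8 - 2 \sqrt{3}\right)^{2} - 16 + 4 \left(8 - 2 \sqrt{3}\right) - 4 \left(8 - 2 \sqrt{3}\right)\right) \left(- \frac{14}{5}\right) = \left(\left(8 - 2 \sqrt{3}\right)^{2} - 16 + \left(32 - 8 \sqrt{3}\right) - \left(32 - 8 \sqrt{3}\right)\right) \left(- \frac{14}{5}\right) = \left(-16 + \left(8 - 2 \sqrt{3}\right)^{2}\right) \left(- \frac{14}{5}\right) = \frac{224}{5} - \frac{14 \left(8 - 2 \sqrt{3}\right)^{2}}{5}$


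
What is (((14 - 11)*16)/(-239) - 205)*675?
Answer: -33104025/239 ≈ -1.3851e+5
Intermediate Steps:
(((14 - 11)*16)/(-239) - 205)*675 = ((3*16)*(-1/239) - 205)*675 = (48*(-1/239) - 205)*675 = (-48/239 - 205)*675 = -49043/239*675 = -33104025/239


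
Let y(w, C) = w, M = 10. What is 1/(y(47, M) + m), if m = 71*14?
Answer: 1/1041 ≈ 0.00096061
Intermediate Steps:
m = 994
1/(y(47, M) + m) = 1/(47 + 994) = 1/1041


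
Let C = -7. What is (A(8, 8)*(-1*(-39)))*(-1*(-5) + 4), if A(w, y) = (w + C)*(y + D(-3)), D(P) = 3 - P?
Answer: 4914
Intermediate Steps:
A(w, y) = (-7 + w)*(6 + y) (A(w, y) = (w - 7)*(y + (3 - 1*(-3))) = (-7 + w)*(y + (3 + 3)) = (-7 + w)*(y + 6) = (-7 + w)*(6 + y))
(A(8, 8)*(-1*(-39)))*(-1*(-5) + 4) = ((-42 - 7*8 + 6*8 + 8*8)*(-1*(-39)))*(-1*(-5) + 4) = ((-42 - 56 + 48 + 64)*39)*(5 + 4) = (14*39)*9 = 546*9 = 4914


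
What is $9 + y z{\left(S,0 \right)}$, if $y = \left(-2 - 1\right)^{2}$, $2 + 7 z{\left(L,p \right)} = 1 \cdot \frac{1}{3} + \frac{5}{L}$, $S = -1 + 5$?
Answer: $\frac{237}{28} \approx 8.4643$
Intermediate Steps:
$S = 4$
$z{\left(L,p \right)} = - \frac{5}{21} + \frac{5}{7 L}$ ($z{\left(L,p \right)} = - \frac{2}{7} + \frac{1 \cdot \frac{1}{3} + \frac{5}{L}}{7} = - \frac{2}{7} + \frac{\frac{1}{3} + \frac{5}{L}}{7} = - \frac{2}{7} + \left(\frac{1}{21} + \frac{5}{7 L}\right) = - \frac{5}{21} + \frac{5}{7 L}$)
$y = 9$ ($y = \left(-3\right)^{2} = 9$)
$9 + y z{\left(S,0 \right)} = 9 + 9 \frac{5 \left(3 - 4\right)}{21 \cdot 4} = 9 + 9 \cdot \frac{5}{21} \cdot \frac{1}{4} \left(3 - 4\right) = 9 + 9 \cdot \frac{5}{21} \cdot \frac{1}{4} \left(-1\right) = 9 + 9 \left(- \frac{5}{84}\right) = 9 - \frac{15}{28} = \frac{237}{28}$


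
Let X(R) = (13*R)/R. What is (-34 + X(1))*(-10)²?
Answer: -2100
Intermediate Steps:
X(R) = 13
(-34 + X(1))*(-10)² = (-34 + 13)*(-10)² = -21*100 = -2100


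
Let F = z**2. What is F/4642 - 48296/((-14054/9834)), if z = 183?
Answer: 1102577714547/32619334 ≈ 33801.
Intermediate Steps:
F = 33489 (F = 183**2 = 33489)
F/4642 - 48296/((-14054/9834)) = 33489/4642 - 48296/((-14054/9834)) = 33489*(1/4642) - 48296/((-14054*1/9834)) = 33489/4642 - 48296/(-7027/4917) = 33489/4642 - 48296*(-4917/7027) = 33489/4642 + 237471432/7027 = 1102577714547/32619334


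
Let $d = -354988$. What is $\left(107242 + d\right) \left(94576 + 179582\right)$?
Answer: $-67921547868$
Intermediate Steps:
$\left(107242 + d\right) \left(94576 + 179582\right) = \left(107242 - 354988\right) \left(94576 + 179582\right) = \left(-247746\right) 274158 = -67921547868$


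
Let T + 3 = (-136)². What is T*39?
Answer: 721227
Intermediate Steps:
T = 18493 (T = -3 + (-136)² = -3 + 18496 = 18493)
T*39 = 18493*39 = 721227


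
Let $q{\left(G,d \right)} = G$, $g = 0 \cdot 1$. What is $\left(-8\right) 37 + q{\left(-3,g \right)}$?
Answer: $-299$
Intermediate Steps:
$g = 0$
$\left(-8\right) 37 + q{\left(-3,g \right)} = \left(-8\right) 37 - 3 = -296 - 3 = -299$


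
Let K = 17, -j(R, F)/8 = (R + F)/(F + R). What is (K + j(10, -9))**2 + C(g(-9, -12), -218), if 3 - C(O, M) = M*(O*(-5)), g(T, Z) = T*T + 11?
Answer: -100196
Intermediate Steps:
g(T, Z) = 11 + T**2 (g(T, Z) = T**2 + 11 = 11 + T**2)
j(R, F) = -8 (j(R, F) = -8*(R + F)/(F + R) = -8*(F + R)/(F + R) = -8*1 = -8)
C(O, M) = 3 + 5*M*O (C(O, M) = 3 - M*O*(-5) = 3 - M*(-5*O) = 3 - (-5)*M*O = 3 + 5*M*O)
(K + j(10, -9))**2 + C(g(-9, -12), -218) = (17 - 8)**2 + (3 + 5*(-218)*(11 + (-9)**2)) = 9**2 + (3 + 5*(-218)*(11 + 81)) = 81 + (3 + 5*(-218)*92) = 81 + (3 - 100280) = 81 - 100277 = -100196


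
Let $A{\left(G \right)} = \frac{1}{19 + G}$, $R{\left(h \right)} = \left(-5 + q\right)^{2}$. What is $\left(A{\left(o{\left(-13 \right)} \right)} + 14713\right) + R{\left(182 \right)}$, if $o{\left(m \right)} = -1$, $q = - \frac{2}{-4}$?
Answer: $\frac{530399}{36} \approx 14733.0$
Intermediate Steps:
$q = \frac{1}{2}$ ($q = \left(-2\right) \left(- \frac{1}{4}\right) = \frac{1}{2} \approx 0.5$)
$R{\left(h \right)} = \frac{81}{4}$ ($R{\left(h \right)} = \left(-5 + \frac{1}{2}\right)^{2} = \left(- \frac{9}{2}\right)^{2} = \frac{81}{4}$)
$\left(A{\left(o{\left(-13 \right)} \right)} + 14713\right) + R{\left(182 \right)} = \left(\frac{1}{19 - 1} + 14713\right) + \frac{81}{4} = \left(\frac{1}{18} + 14713\right) + \frac{81}{4} = \frac{264835}{18} + \frac{81}{4} = \frac{530399}{36}$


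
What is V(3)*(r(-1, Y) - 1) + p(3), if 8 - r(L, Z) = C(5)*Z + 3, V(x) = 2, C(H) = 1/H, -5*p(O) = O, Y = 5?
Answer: 27/5 ≈ 5.4000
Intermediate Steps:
p(O) = -O/5
r(L, Z) = 5 - Z/5 (r(L, Z) = 8 - (Z/5 + 3) = 8 - (3 + Z/5) = 8 + (-3 - Z/5) = 5 - Z/5)
V(3)*(r(-1, Y) - 1) + p(3) = 2*((5 - 1/5*5) - 1) - 1/5*3 = 2*((5 - 1) - 1) - 3/5 = 2*(4 - 1) - 3/5 = 2*3 - 3/5 = 6 - 3/5 = 27/5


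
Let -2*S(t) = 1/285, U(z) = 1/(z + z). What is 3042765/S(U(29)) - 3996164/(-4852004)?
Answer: -2103799882027009/1213001 ≈ -1.7344e+9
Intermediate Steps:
U(z) = 1/(2*z)
S(t) = -1/570 (S(t) = -½/285 = -½*1/285 = -1/570)
3042765/S(U(29)) - 3996164/(-4852004) = 3042765/(-1/570) - 3996164/(-4852004) = 3042765*(-570) - 3996164*(-1/4852004) = -1734376050 + 999041/1213001 = -2103799882027009/1213001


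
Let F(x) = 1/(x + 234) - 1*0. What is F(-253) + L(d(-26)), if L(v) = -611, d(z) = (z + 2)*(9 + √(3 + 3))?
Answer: -11610/19 ≈ -611.05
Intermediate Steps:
d(z) = (2 + z)*(9 + √6)
F(x) = 1/(234 + x) (F(x) = 1/(234 + x) + 0 = 1/(234 + x))
F(-253) + L(d(-26)) = 1/(234 - 253) - 611 = 1/(-19) - 611 = -1/19 - 611 = -11610/19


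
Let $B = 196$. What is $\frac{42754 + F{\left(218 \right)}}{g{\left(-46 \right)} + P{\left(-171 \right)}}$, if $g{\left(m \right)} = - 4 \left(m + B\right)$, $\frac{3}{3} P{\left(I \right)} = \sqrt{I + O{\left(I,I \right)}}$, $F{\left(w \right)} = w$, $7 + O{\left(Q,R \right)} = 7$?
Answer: $- \frac{2864800}{40019} - \frac{14324 i \sqrt{19}}{40019} \approx -71.586 - 1.5602 i$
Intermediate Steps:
$O{\left(Q,R \right)} = 0$ ($O{\left(Q,R \right)} = -7 + 7 = 0$)
$P{\left(I \right)} = \sqrt{I}$ ($P{\left(I \right)} = \sqrt{I + 0} = \sqrt{I}$)
$g{\left(m \right)} = -784 - 4 m$ ($g{\left(m \right)} = - 4 \left(m + 196\right) = - 4 \left(196 + m\right) = -784 - 4 m$)
$\frac{42754 + F{\left(218 \right)}}{g{\left(-46 \right)} + P{\left(-171 \right)}} = \frac{42754 + 218}{\left(-784 - -184\right) + \sqrt{-171}} = \frac{42972}{\left(-784 + 184\right) + 3 i \sqrt{19}} = \frac{42972}{-600 + 3 i \sqrt{19}}$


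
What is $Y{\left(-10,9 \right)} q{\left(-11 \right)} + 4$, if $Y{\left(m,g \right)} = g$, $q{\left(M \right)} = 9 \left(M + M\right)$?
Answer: $-1778$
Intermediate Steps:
$q{\left(M \right)} = 18 M$ ($q{\left(M \right)} = 9 \cdot 2 M = 18 M$)
$Y{\left(-10,9 \right)} q{\left(-11 \right)} + 4 = 9 \cdot 18 \left(-11\right) + 4 = 9 \left(-198\right) + 4 = -1782 + 4 = -1778$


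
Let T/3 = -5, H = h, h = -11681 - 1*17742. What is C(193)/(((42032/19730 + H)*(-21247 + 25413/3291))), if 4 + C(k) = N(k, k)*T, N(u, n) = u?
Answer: -31372702595/6762370679417952 ≈ -4.6393e-6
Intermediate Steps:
h = -29423 (h = -11681 - 17742 = -29423)
H = -29423
T = -15 (T = 3*(-5) = -15)
C(k) = -4 - 15*k (C(k) = -4 + k*(-15) = -4 - 15*k)
C(193)/(((42032/19730 + H)*(-21247 + 25413/3291))) = (-4 - 15*193)/(((42032/19730 - 29423)*(-21247 + 25413/3291))) = (-4 - 2895)/(((42032*(1/19730) - 29423)*(-21247 + 25413*(1/3291)))) = -2899*1/((-21247 + 8471/1097)*(21016/9865 - 29423)) = -2899/((-290236879/9865*(-23299488/1097))) = -2899/6762370679417952/10821905 = -2899*10821905/6762370679417952 = -31372702595/6762370679417952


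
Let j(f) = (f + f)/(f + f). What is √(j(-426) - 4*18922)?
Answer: I*√75687 ≈ 275.11*I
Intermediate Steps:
j(f) = 1 (j(f) = (2*f)/((2*f)) = (2*f)*(1/(2*f)) = 1)
√(j(-426) - 4*18922) = √(1 - 4*18922) = √(1 - 75688) = √(-75687) = I*√75687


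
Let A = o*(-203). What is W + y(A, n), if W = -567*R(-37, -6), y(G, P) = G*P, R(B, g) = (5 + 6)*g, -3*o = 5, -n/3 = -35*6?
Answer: 250572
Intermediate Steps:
n = 630 (n = -(-105)*6 = -3*(-210) = 630)
o = -5/3 (o = -⅓*5 = -5/3 ≈ -1.6667)
R(B, g) = 11*g
A = 1015/3 (A = -5/3*(-203) = 1015/3 ≈ 338.33)
W = 37422 (W = -6237*(-6) = -567*(-66) = 37422)
W + y(A, n) = 37422 + (1015/3)*630 = 37422 + 213150 = 250572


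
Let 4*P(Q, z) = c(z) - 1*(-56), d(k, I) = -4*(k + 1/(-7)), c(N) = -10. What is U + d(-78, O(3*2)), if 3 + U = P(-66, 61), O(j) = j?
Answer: 4495/14 ≈ 321.07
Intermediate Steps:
d(k, I) = 4/7 - 4*k (d(k, I) = -4*(k - ⅐) = -4*(-⅐ + k) = 4/7 - 4*k)
P(Q, z) = 23/2 (P(Q, z) = (-10 - 1*(-56))/4 = (-10 + 56)/4 = (¼)*46 = 23/2)
U = 17/2 (U = -3 + 23/2 = 17/2 ≈ 8.5000)
U + d(-78, O(3*2)) = 17/2 + (4/7 - 4*(-78)) = 17/2 + (4/7 + 312) = 17/2 + 2188/7 = 4495/14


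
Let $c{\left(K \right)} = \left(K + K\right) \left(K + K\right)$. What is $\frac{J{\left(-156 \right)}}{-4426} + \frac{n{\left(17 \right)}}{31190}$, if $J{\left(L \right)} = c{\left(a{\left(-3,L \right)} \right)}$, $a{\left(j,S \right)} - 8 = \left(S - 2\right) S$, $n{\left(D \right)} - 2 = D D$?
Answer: $- \frac{37921945155697}{69023470} \approx -5.4941 \cdot 10^{5}$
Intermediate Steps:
$n{\left(D \right)} = 2 + D^{2}$ ($n{\left(D \right)} = 2 + D D = 2 + D^{2}$)
$a{\left(j,S \right)} = 8 + S \left(-2 + S\right)$ ($a{\left(j,S \right)} = 8 + \left(S - 2\right) S = 8 + \left(-2 + S\right) S = 8 + S \left(-2 + S\right)$)
$c{\left(K \right)} = 4 K^{2}$ ($c{\left(K \right)} = 2 K 2 K = 4 K^{2}$)
$J{\left(L \right)} = 4 \left(8 + L^{2} - 2 L\right)^{2}$
$\frac{J{\left(-156 \right)}}{-4426} + \frac{n{\left(17 \right)}}{31190} = \frac{4 \left(8 + \left(-156\right)^{2} - -312\right)^{2}}{-4426} + \frac{2 + 17^{2}}{31190} = 4 \left(8 + 24336 + 312\right)^{2} \left(- \frac{1}{4426}\right) + \left(2 + 289\right) \frac{1}{31190} = 4 \cdot 24656^{2} \left(- \frac{1}{4426}\right) + 291 \cdot \frac{1}{31190} = 4 \cdot 607918336 \left(- \frac{1}{4426}\right) + \frac{291}{31190} = 2431673344 \left(- \frac{1}{4426}\right) + \frac{291}{31190} = - \frac{1215836672}{2213} + \frac{291}{31190} = - \frac{37921945155697}{69023470}$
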